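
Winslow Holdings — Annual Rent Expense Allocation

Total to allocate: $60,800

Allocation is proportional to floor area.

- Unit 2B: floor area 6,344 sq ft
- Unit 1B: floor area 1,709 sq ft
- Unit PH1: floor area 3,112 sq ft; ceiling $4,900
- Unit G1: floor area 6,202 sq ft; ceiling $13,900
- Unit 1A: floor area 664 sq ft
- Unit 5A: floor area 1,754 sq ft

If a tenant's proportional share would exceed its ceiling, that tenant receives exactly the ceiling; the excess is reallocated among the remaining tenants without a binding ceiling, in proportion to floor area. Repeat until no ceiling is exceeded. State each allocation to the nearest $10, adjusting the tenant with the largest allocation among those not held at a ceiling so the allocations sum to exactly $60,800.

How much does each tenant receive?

Sum of floor area: 19,785.
Pro-rata shares before constraints: Unit 2B 19,495.33; Unit 1B 5,251.82; Unit PH1 9,563.29; Unit G1 19,058.96; Unit 1A 2,040.50; Unit 5A 5,390.10.
Capped: Unit PH1 ($4,900), Unit G1 ($13,900); remaining pool $42,000 reallocated over remaining floor area 10,471.
Remaining shares: Unit 2B 25,446.28 → $25,450; Unit 1B 6,854.93 → $6,850; Unit 1A 2,663.36 → $2,660; Unit 5A 7,035.43 → $7,040.

Unit 2B: $25,450 · Unit 1B: $6,850 · Unit PH1: $4,900 · Unit G1: $13,900 · Unit 1A: $2,660 · Unit 5A: $7,040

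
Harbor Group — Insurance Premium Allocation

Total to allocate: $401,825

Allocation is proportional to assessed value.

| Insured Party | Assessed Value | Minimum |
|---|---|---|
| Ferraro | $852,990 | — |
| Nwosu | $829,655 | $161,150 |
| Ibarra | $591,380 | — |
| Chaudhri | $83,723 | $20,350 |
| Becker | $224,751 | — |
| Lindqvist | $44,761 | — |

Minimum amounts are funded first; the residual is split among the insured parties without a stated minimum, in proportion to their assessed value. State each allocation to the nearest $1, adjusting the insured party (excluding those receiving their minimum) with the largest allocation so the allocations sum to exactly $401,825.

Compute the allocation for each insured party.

Ferraro: $109,655 | Nwosu: $161,150 | Ibarra: $76,024 | Chaudhri: $20,350 | Becker: $28,892 | Lindqvist: $5,754

Minimums first: Nwosu $161,150; Chaudhri $20,350. Balance $220,325.
Balance split over remaining assessed value 1,713,882: Ferraro 109,654.59 → $109,655; Ibarra 76,023.79 → $76,024; Becker 28,892.46 → $28,892; Lindqvist 5,754.17 → $5,754.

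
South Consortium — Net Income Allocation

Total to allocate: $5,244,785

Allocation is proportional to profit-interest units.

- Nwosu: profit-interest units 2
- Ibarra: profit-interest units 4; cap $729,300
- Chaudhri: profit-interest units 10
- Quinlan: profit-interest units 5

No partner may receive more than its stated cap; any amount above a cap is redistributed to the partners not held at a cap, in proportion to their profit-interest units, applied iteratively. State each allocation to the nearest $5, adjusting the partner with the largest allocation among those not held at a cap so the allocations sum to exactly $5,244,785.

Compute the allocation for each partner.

Sum of profit-interest units: 21.
Unconstrained shares: Nwosu 499,503.33; Ibarra 999,006.67; Chaudhri 2,497,516.67; Quinlan 1,248,758.33.
Held at cap: Ibarra ($729,300); balance $4,515,485 reallocated over remaining profit-interest units 17.
Shares after redistribution: Nwosu 531,233.53 → $531,235; Chaudhri 2,656,167.65 → $2,656,170; Quinlan 1,328,083.82 → $1,328,085.
Rounding difference −$5 applied to Chaudhri → $2,656,165.

Nwosu: $531,235 · Ibarra: $729,300 · Chaudhri: $2,656,165 · Quinlan: $1,328,085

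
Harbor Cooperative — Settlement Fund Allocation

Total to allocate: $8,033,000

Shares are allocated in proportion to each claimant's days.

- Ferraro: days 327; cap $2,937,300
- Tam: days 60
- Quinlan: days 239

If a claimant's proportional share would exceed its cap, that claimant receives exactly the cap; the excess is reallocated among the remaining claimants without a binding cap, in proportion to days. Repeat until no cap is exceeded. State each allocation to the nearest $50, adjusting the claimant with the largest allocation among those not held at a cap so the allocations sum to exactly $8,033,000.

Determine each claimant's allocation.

Ferraro: $2,937,300; Tam: $1,022,550; Quinlan: $4,073,150

Days total: 626.
Proportional shares (ignoring caps): Ferraro 4,196,151.76; Tam 769,936.10; Quinlan 3,066,912.14.
Held at cap: Ferraro ($2,937,300); remaining pool $5,095,700 reallocated over remaining days 299.
Redistributed shares: Tam 1,022,548.49 → $1,022,550; Quinlan 4,073,151.51 → $4,073,150.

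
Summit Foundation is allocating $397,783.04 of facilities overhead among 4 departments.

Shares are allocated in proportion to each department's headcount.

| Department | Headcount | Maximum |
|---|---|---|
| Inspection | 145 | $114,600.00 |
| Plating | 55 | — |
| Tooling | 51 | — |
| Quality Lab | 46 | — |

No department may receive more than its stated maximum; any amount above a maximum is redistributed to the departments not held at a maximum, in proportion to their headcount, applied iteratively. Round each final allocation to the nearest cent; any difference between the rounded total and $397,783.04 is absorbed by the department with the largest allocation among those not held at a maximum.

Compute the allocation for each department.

Inspection: $114,600.00 · Plating: $102,467.55 · Tooling: $95,015.36 · Quality Lab: $85,700.13

Combined headcount = 297.
Proportional shares (ignoring caps): Inspection 194,203.8411; Plating 73,663.5259; Tooling 68,306.1786; Quality Lab 61,609.4944.
Capped: Inspection ($114,600.00); residual $283,183.04 reallocated over remaining headcount 152.
Shares after redistribution: Plating 102,467.5474 → $102,467.55; Tooling 95,015.3621 → $95,015.36; Quality Lab 85,700.1305 → $85,700.13.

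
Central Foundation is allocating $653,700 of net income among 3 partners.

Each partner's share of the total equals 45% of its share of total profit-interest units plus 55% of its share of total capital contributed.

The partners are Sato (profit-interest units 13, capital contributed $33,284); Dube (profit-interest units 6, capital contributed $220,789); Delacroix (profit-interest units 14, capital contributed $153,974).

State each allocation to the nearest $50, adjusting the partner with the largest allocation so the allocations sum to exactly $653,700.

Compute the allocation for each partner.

Profit-interest units total 33; capital contributed total 408,047.
Composite weights (45% profit-interest units + 55% capital contributed): Sato 0.2221; Dube 0.3794; Delacroix 0.3984.
Raw shares: Sato 145,210.10; Dube 248,024.32; Delacroix 260,465.57.
Rounded to nearest $50: Sato $145,200; Dube $248,000; Delacroix $260,450. Sum = $653,650.
Difference $653,700 − $653,650 = +$50 applied to largest allocation (Delacroix): Delacroix becomes $260,500.

Sato: $145,200 · Dube: $248,000 · Delacroix: $260,500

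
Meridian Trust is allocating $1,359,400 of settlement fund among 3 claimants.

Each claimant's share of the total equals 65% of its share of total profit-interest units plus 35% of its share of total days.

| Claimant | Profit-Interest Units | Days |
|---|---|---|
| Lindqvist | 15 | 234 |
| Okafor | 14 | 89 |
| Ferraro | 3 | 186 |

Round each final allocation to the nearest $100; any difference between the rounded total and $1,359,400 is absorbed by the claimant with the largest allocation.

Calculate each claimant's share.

Profit-interest units total 32; days total 509.
Composite weights (65% profit-interest units + 35% days): Lindqvist 0.4656; Okafor 0.3456; Ferraro 0.1888.
Unrounded shares: Lindqvist 632,924.72; Okafor 469,772.52; Ferraro 256,702.76.
After rounding ($100): Lindqvist $632,900; Okafor $469,800; Ferraro $256,700. Sum = $1,359,400.
Rounded total matches; no reconciliation needed.

Lindqvist: $632,900; Okafor: $469,800; Ferraro: $256,700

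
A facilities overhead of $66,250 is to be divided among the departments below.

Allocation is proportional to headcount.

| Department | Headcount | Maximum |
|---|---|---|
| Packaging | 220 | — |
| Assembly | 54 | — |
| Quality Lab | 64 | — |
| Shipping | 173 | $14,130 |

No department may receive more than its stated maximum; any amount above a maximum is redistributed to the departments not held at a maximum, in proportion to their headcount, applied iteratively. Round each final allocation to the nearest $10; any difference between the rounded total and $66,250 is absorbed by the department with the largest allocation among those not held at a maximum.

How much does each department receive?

Headcount total: 511.
Unconstrained shares: Packaging 28,522.50; Assembly 7,000.98; Quality Lab 8,297.46; Shipping 22,429.06.
Capped: Shipping ($14,130); residual $52,120 reallocated over remaining headcount 338.
Redistributed shares: Packaging 33,924.26 → $33,920; Assembly 8,326.86 → $8,330; Quality Lab 9,868.88 → $9,870.

Packaging: $33,920 · Assembly: $8,330 · Quality Lab: $9,870 · Shipping: $14,130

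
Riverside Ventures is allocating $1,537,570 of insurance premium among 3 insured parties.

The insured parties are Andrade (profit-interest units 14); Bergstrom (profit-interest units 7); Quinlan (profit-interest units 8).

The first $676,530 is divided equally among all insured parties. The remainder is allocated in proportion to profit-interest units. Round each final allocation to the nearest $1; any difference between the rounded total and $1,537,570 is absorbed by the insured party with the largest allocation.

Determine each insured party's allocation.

$676,530 shared equally gives $225,510 per insured party.
Remainder $861,040 by profit-interest units (total 29): Andrade 415,674.48 → $415,674; Bergstrom 207,837.24 → $207,837; Quinlan 237,528.28 → $237,528.
Rounding difference +$1 on remainder applied to Andrade.
Totals: Andrade $225,510 + $415,675 = $641,185; Bergstrom $225,510 + $207,837 = $433,347; Quinlan $225,510 + $237,528 = $463,038.

Andrade: $641,185 · Bergstrom: $433,347 · Quinlan: $463,038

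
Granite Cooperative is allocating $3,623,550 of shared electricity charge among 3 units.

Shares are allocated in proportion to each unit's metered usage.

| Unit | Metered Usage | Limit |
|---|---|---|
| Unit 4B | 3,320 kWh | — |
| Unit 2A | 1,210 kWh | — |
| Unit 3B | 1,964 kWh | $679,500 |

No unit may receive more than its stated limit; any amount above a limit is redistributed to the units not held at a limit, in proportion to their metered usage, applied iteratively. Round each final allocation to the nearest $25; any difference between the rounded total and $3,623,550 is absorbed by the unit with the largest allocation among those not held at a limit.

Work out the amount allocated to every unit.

Metered usage total: 6,494.
Proportional shares (ignoring caps): Unit 4B 1,852,507.85; Unit 2A 675,160.99; Unit 3B 1,095,881.15.
Cap binds for Unit 3B ($679,500); residual $2,944,050 reallocated over remaining metered usage 4,530.
Remaining shares: Unit 4B 2,157,670.20 → $2,157,675; Unit 2A 786,379.80 → $786,375.

Unit 4B: $2,157,675; Unit 2A: $786,375; Unit 3B: $679,500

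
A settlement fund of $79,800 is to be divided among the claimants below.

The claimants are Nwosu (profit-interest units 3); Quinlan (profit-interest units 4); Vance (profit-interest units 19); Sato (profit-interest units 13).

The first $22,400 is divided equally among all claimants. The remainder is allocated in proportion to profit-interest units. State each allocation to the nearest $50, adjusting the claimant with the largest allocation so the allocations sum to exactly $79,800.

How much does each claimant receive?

Nwosu: $10,000 · Quinlan: $11,500 · Vance: $33,550 · Sato: $24,750

First tranche $22,400 split equally: $5,600 each.
Remainder $57,400 by profit-interest units (total 39): Nwosu 4,415.38 → $4,400; Quinlan 5,887.18 → $5,900; Vance 27,964.10 → $27,950; Sato 19,133.33 → $19,150.
Totals: Nwosu $5,600 + $4,400 = $10,000; Quinlan $5,600 + $5,900 = $11,500; Vance $5,600 + $27,950 = $33,550; Sato $5,600 + $19,150 = $24,750.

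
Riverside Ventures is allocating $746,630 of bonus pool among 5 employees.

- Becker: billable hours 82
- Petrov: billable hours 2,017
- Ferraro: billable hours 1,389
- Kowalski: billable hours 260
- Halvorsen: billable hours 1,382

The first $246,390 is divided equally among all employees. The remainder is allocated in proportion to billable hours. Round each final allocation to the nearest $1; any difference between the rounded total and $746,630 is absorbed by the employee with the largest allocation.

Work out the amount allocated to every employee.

First tranche $246,390 split equally: $49,278 each.
Remainder $500,240 by billable hours (total 5,130): Becker 7,996.04 → $7,996; Petrov 196,683.06 → $196,683; Ferraro 135,445.10 → $135,445; Kowalski 25,353.29 → $25,353; Halvorsen 134,762.51 → $134,763.
Totals: Becker $49,278 + $7,996 = $57,274; Petrov $49,278 + $196,683 = $245,961; Ferraro $49,278 + $135,445 = $184,723; Kowalski $49,278 + $25,353 = $74,631; Halvorsen $49,278 + $134,763 = $184,041.

Becker: $57,274 · Petrov: $245,961 · Ferraro: $184,723 · Kowalski: $74,631 · Halvorsen: $184,041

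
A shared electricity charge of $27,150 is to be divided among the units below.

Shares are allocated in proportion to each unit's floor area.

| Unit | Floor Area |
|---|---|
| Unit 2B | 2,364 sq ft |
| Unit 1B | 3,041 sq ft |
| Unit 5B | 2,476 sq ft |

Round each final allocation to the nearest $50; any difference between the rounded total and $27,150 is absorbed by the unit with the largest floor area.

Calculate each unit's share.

Unit 2B: $8,150; Unit 1B: $10,450; Unit 5B: $8,550

Total floor area = 2,364 + 3,041 + 2,476 = 7,881.
Raw shares: Unit 2B 8,143.97; Unit 1B 10,476.23; Unit 5B 8,529.81.
After rounding ($50): Unit 2B $8,150; Unit 1B $10,500; Unit 5B $8,550. Sum = $27,200.
Difference $27,150 − $27,200 = −$50 applied to largest floor area (Unit 1B): Unit 1B becomes $10,450.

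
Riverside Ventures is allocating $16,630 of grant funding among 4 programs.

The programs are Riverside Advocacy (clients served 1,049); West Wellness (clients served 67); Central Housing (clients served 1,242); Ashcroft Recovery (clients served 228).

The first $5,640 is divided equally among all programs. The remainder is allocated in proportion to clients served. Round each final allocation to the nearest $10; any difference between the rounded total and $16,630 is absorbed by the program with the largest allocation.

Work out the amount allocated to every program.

Riverside Advocacy: $5,870 | West Wellness: $1,690 | Central Housing: $6,690 | Ashcroft Recovery: $2,380

First tranche $5,640 split equally: $1,410 each.
Remainder $10,990 by clients served (total 2,586): Riverside Advocacy 4,458.05 → $4,460; West Wellness 284.74 → $280; Central Housing 5,278.26 → $5,280; Ashcroft Recovery 968.96 → $970.
Totals: Riverside Advocacy $1,410 + $4,460 = $5,870; West Wellness $1,410 + $280 = $1,690; Central Housing $1,410 + $5,280 = $6,690; Ashcroft Recovery $1,410 + $970 = $2,380.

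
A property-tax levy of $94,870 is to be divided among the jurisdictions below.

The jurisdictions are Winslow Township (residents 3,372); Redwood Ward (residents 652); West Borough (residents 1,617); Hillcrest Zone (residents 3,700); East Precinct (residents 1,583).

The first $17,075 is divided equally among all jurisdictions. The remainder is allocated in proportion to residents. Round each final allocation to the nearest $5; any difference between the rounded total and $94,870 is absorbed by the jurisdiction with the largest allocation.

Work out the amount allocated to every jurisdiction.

Winslow Township: $27,430; Redwood Ward: $8,060; West Borough: $14,930; Hillcrest Zone: $29,760; East Precinct: $14,690

$17,075 shared equally gives $3,415 per jurisdiction.
Remainder $77,795 by residents (total 10,924): Winslow Township 24,013.62 → $24,015; Redwood Ward 4,643.20 → $4,645; West Borough 11,515.43 → $11,515; Hillcrest Zone 26,349.46 → $26,350; East Precinct 11,273.30 → $11,275.
Rounding difference −$5 on remainder applied to Hillcrest Zone.
Totals: Winslow Township $3,415 + $24,015 = $27,430; Redwood Ward $3,415 + $4,645 = $8,060; West Borough $3,415 + $11,515 = $14,930; Hillcrest Zone $3,415 + $26,345 = $29,760; East Precinct $3,415 + $11,275 = $14,690.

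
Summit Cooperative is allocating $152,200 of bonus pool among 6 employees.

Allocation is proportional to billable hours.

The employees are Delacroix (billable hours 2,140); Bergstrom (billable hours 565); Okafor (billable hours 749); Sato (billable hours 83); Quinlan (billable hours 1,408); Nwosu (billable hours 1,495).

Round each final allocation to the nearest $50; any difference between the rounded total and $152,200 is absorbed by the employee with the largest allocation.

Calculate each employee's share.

Sum of billable hours: 6,440.
Proportional shares: Delacroix 2,140/6,440 × $152,200 = 50,575.78; Bergstrom 565/6,440 × $152,200 = 13,352.95; Okafor 749/6,440 × $152,200 = 17,701.52; Sato 83/6,440 × $152,200 = 1,961.58; Quinlan 1,408/6,440 × $152,200 = 33,276.02; Nwosu 1,495/6,440 × $152,200 = 35,332.14.
Rounded to nearest $50: Delacroix $50,600; Bergstrom $13,350; Okafor $17,700; Sato $1,950; Quinlan $33,300; Nwosu $35,350. Sum = $152,250.
Difference $152,200 − $152,250 = −$50 applied to largest allocation (Delacroix): Delacroix becomes $50,550.

Delacroix: $50,550 · Bergstrom: $13,350 · Okafor: $17,700 · Sato: $1,950 · Quinlan: $33,300 · Nwosu: $35,350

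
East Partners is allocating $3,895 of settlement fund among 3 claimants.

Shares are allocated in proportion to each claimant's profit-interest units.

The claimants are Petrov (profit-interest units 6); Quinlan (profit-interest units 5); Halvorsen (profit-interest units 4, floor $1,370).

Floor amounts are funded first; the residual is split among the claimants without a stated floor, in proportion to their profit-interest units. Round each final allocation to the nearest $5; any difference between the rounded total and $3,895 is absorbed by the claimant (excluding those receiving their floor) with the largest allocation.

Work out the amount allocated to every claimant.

Petrov: $1,375 | Quinlan: $1,150 | Halvorsen: $1,370

Guaranteed amounts: Halvorsen $1,370. Remaining pool $2,525.
Remaining pool split over remaining profit-interest units 11: Petrov 1,377.27 → $1,375; Quinlan 1,147.73 → $1,150.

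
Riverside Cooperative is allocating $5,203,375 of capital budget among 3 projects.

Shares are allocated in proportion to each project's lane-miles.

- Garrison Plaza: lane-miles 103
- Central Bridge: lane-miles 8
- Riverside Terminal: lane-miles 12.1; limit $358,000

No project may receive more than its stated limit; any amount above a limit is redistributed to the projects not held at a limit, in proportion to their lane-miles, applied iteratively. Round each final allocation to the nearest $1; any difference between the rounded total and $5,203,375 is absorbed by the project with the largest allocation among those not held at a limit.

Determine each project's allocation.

Combined lane-miles = 123.1.
Proportional shares (ignoring caps): Garrison Plaza 4,353,758.12; Central Bridge 338,155.97; Riverside Terminal 511,460.91.
Held at cap: Riverside Terminal ($358,000); remaining pool $4,845,375 reallocated over remaining lane-miles 111.
Shares after redistribution: Garrison Plaza 4,496,158.78 → $4,496,159; Central Bridge 349,216.22 → $349,216.

Garrison Plaza: $4,496,159; Central Bridge: $349,216; Riverside Terminal: $358,000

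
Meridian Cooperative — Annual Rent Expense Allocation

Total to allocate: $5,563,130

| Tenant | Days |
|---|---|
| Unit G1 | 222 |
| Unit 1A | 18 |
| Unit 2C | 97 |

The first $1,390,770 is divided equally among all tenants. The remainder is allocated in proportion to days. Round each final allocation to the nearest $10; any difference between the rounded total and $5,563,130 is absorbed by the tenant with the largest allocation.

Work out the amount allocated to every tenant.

Unit G1: $3,212,140 · Unit 1A: $686,450 · Unit 2C: $1,664,540

$1,390,770 shared equally gives $463,590 per tenant.
Remainder $4,172,360 by days (total 337): Unit G1 2,748,557.63 → $2,748,560; Unit 1A 222,856.02 → $222,860; Unit 2C 1,200,946.35 → $1,200,950.
Rounding difference −$10 on remainder applied to Unit G1.
Totals: Unit G1 $463,590 + $2,748,550 = $3,212,140; Unit 1A $463,590 + $222,860 = $686,450; Unit 2C $463,590 + $1,200,950 = $1,664,540.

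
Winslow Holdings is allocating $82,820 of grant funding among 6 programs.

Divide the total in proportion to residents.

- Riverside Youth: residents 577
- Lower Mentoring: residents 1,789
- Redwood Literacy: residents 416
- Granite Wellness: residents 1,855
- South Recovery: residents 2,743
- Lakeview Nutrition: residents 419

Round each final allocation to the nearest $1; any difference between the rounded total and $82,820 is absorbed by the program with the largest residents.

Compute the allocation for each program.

Riverside Youth: $6,127; Lower Mentoring: $18,998; Redwood Literacy: $4,418; Granite Wellness: $19,699; South Recovery: $29,129; Lakeview Nutrition: $4,449

Sum of residents: 577 + 1,789 + 416 + 1,855 + 2,743 + 419 = 7,799.
Pro-rata amounts: Riverside Youth 6,127.34; Lower Mentoring 18,997.95; Redwood Literacy 4,417.63; Granite Wellness 19,698.82; South Recovery 29,128.77; Lakeview Nutrition 4,449.49.
Rounded to nearest $1: Riverside Youth $6,127; Lower Mentoring $18,998; Redwood Literacy $4,418; Granite Wellness $19,699; South Recovery $29,129; Lakeview Nutrition $4,449. Sum = $82,820.
Rounded total matches; no reconciliation needed.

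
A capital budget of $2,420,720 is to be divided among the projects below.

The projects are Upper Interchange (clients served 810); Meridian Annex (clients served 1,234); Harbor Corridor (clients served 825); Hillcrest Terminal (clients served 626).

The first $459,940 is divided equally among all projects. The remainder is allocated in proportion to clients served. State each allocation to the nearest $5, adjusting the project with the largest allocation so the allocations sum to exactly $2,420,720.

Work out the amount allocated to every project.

$459,940 shared equally gives $114,985 per project.
Remainder $1,960,780 by clients served (total 3,495): Upper Interchange 454,429.70 → $454,430; Meridian Annex 692,304.01 → $692,305; Harbor Corridor 462,845.06 → $462,845; Hillcrest Terminal 351,201.22 → $351,200.
Totals: Upper Interchange $114,985 + $454,430 = $569,415; Meridian Annex $114,985 + $692,305 = $807,290; Harbor Corridor $114,985 + $462,845 = $577,830; Hillcrest Terminal $114,985 + $351,200 = $466,185.

Upper Interchange: $569,415; Meridian Annex: $807,290; Harbor Corridor: $577,830; Hillcrest Terminal: $466,185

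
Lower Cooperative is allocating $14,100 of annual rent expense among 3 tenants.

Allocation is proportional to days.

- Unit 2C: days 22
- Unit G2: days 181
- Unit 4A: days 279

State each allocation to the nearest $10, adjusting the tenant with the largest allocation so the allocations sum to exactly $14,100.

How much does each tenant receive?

Days total: 482.
Proportional shares: Unit 2C 22/482 × $14,100 = 643.57; Unit G2 181/482 × $14,100 = 5,294.81; Unit 4A 279/482 × $14,100 = 8,161.62.
At nearest $10: Unit 2C $640; Unit G2 $5,290; Unit 4A $8,160. Sum = $14,090.
Difference $14,100 − $14,090 = +$10 applied to largest allocation (Unit 4A): Unit 4A becomes $8,170.

Unit 2C: $640 | Unit G2: $5,290 | Unit 4A: $8,170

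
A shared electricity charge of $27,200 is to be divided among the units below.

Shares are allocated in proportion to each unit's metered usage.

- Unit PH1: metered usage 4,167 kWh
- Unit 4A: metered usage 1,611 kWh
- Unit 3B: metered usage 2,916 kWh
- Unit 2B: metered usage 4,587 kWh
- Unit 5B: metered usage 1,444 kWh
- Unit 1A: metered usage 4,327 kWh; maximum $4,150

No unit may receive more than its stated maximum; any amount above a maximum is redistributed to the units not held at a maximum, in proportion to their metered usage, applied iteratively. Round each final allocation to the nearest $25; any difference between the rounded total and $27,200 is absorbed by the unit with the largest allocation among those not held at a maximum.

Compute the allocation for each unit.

Unit PH1: $6,525 · Unit 4A: $2,525 · Unit 3B: $4,575 · Unit 2B: $7,175 · Unit 5B: $2,250 · Unit 1A: $4,150

Metered usage total: 19,052.
Proportional shares (ignoring caps): Unit PH1 5,949.11; Unit 4A 2,299.98; Unit 3B 4,163.09; Unit 2B 6,548.73; Unit 5B 2,061.56; Unit 1A 6,177.54.
Capped: Unit 1A ($4,150); balance $23,050 reallocated over remaining metered usage 14,725.
Remaining shares: Unit PH1 6,522.88 → $6,525; Unit 4A 2,521.80 → $2,525; Unit 3B 4,564.60 → $4,575; Unit 2B 7,180.33 → $7,175; Unit 5B 2,260.39 → $2,250.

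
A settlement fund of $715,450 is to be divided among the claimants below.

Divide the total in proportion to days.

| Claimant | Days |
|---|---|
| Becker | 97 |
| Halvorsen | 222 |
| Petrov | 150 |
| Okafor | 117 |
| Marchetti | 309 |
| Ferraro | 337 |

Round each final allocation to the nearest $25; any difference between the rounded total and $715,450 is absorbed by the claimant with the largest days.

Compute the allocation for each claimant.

Combined days = 97 + 222 + 150 + 117 + 309 + 337 = 1,232.
Unrounded shares: Becker 56,330.07; Halvorsen 128,920.37; Petrov 87,108.36; Okafor 67,944.52; Marchetti 179,443.22; Ferraro 195,703.45.
At nearest $25: Becker $56,325; Halvorsen $128,925; Petrov $87,100; Okafor $67,950; Marchetti $179,450; Ferraro $195,700. Sum = $715,450.
Sum already equals the total — no adjustment.

Becker: $56,325 | Halvorsen: $128,925 | Petrov: $87,100 | Okafor: $67,950 | Marchetti: $179,450 | Ferraro: $195,700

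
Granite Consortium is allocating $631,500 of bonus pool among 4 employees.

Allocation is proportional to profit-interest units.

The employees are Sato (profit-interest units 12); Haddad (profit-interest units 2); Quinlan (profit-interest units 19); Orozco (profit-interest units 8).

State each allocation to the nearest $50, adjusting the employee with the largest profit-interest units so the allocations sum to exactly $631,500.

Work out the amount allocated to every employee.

Profit-interest units total: 12 + 2 + 19 + 8 = 41.
Proportional shares: Sato 184,829.27; Haddad 30,804.88; Quinlan 292,646.34; Orozco 123,219.51.
At nearest $50: Sato $184,850; Haddad $30,800; Quinlan $292,650; Orozco $123,200. Sum = $631,500.
Sum already equals the total — no adjustment.

Sato: $184,850 | Haddad: $30,800 | Quinlan: $292,650 | Orozco: $123,200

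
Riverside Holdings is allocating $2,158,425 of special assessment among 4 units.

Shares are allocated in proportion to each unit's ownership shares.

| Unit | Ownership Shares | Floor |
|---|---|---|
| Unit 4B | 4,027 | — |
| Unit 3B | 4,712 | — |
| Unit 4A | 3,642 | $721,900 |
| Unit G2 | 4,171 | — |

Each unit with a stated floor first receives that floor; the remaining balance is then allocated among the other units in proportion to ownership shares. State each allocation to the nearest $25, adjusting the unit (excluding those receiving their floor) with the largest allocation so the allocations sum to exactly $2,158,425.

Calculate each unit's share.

Minimums first: Unit 4A $721,900. Remaining pool $1,436,525.
Remaining pool split over remaining ownership shares 12,910: Unit 4B 448,093.43 → $448,100; Unit 3B 524,314.93 → $524,325; Unit G2 464,116.64 → $464,125.
Rounding difference −$25 applied to Unit 3B → $524,300.

Unit 4B: $448,100 | Unit 3B: $524,300 | Unit 4A: $721,900 | Unit G2: $464,125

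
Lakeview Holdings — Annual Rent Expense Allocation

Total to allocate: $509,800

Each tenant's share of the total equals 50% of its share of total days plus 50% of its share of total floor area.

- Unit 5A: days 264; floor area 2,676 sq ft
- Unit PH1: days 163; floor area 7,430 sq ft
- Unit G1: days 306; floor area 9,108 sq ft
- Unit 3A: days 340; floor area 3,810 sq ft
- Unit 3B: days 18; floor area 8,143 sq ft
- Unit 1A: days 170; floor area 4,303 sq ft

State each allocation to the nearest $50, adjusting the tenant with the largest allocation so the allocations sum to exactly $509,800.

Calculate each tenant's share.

Days total 1,261; floor area total 35,470.
Blended shares (50% days + 50% floor area): Unit 5A 0.1424; Unit PH1 0.1694; Unit G1 0.2497; Unit 3A 0.1885; Unit 3B 0.1219; Unit 1A 0.1281.
Raw shares: Unit 5A 72,595.95; Unit PH1 86,343.62; Unit G1 127,308.51; Unit 3A 96,108.00; Unit 3B 62,157.03; Unit 1A 65,286.88.
After rounding ($50): Unit 5A $72,600; Unit PH1 $86,350; Unit G1 $127,300; Unit 3A $96,100; Unit 3B $62,150; Unit 1A $65,300. Sum = $509,800.
Sum already equals the total — no adjustment.

Unit 5A: $72,600 | Unit PH1: $86,350 | Unit G1: $127,300 | Unit 3A: $96,100 | Unit 3B: $62,150 | Unit 1A: $65,300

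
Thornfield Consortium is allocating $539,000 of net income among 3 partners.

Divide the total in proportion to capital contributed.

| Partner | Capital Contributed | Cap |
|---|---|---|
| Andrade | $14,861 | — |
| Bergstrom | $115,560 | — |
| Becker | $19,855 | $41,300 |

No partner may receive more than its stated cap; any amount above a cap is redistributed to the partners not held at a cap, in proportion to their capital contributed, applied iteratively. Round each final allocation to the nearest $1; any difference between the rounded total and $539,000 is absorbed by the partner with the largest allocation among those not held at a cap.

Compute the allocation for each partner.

Andrade: $56,711 | Bergstrom: $440,989 | Becker: $41,300

Sum of capital contributed: 150,276.
Proportional shares (ignoring caps): Andrade 53,302.45; Bergstrom 414,482.95; Becker 71,214.60.
Cap binds for Becker ($41,300); residual $497,700 reallocated over remaining capital contributed 130,421.
Shares after redistribution: Andrade 56,711.11 → $56,711; Bergstrom 440,988.89 → $440,989.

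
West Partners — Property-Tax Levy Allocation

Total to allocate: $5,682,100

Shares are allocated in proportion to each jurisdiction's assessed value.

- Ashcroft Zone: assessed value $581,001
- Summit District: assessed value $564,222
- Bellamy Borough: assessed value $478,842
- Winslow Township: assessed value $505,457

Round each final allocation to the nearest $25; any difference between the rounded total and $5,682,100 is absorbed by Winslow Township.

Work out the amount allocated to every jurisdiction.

Ashcroft Zone: $1,550,250 | Summit District: $1,505,475 | Bellamy Borough: $1,277,675 | Winslow Township: $1,348,700

Combined assessed value = 2,129,522.
Pro-rata amounts: Ashcroft Zone 581,001/2,129,522 × $5,682,100 = 1,550,256.72; Summit District 564,222/2,129,522 × $5,682,100 = 1,505,486.13; Bellamy Borough 478,842/2,129,522 × $5,682,100 = 1,277,670.82; Winslow Township 505,457/2,129,522 × $5,682,100 = 1,348,686.33.
After rounding ($25): Ashcroft Zone $1,550,250; Summit District $1,505,475; Bellamy Borough $1,277,675; Winslow Township $1,348,675. Sum = $5,682,075.
Difference $5,682,100 − $5,682,075 = +$25 applied to Winslow Township: Winslow Township becomes $1,348,700.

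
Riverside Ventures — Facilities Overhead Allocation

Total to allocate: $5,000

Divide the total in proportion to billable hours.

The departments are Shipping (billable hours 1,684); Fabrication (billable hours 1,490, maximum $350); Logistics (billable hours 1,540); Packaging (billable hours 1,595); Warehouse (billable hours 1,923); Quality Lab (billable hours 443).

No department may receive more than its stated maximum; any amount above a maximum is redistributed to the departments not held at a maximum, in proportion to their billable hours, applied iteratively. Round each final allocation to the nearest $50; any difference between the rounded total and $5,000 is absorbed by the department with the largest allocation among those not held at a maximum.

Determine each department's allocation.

Shipping: $1,100; Fabrication: $350; Logistics: $1,000; Packaging: $1,050; Warehouse: $1,200; Quality Lab: $300

Billable hours total: 8,675.
Unconstrained shares: Shipping 970.61; Fabrication 858.79; Logistics 887.61; Packaging 919.31; Warehouse 1,108.36; Quality Lab 255.33.
Cap binds for Fabrication ($350); residual $4,650 reallocated over remaining billable hours 7,185.
Remaining shares: Shipping 1,089.85 → $1,100; Logistics 996.66 → $1,000; Packaging 1,032.25 → $1,050; Warehouse 1,244.53 → $1,250; Quality Lab 286.70 → $300.
Rounding difference −$50 applied to Warehouse → $1,200.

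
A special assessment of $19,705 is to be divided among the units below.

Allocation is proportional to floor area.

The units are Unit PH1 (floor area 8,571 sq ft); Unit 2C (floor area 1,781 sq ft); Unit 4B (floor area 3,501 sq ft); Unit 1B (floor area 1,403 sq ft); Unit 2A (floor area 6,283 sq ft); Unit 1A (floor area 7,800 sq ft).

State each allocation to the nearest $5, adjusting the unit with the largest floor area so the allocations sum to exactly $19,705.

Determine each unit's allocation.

Combined floor area = 29,339.
Unrounded shares: Unit PH1 8,571/29,339 × $19,705 = 5,756.55; Unit 2C 1,781/29,339 × $19,705 = 1,196.18; Unit 4B 3,501/29,339 × $19,705 = 2,351.38; Unit 1B 1,403/29,339 × $19,705 = 942.30; Unit 2A 6,283/29,339 × $19,705 = 4,219.86; Unit 1A 7,800/29,339 × $19,705 = 5,238.73.
Rounded to nearest $5: Unit PH1 $5,755; Unit 2C $1,195; Unit 4B $2,350; Unit 1B $940; Unit 2A $4,220; Unit 1A $5,240. Sum = $19,700.
Difference $19,705 − $19,700 = +$5 applied to largest floor area (Unit PH1): Unit PH1 becomes $5,760.

Unit PH1: $5,760 · Unit 2C: $1,195 · Unit 4B: $2,350 · Unit 1B: $940 · Unit 2A: $4,220 · Unit 1A: $5,240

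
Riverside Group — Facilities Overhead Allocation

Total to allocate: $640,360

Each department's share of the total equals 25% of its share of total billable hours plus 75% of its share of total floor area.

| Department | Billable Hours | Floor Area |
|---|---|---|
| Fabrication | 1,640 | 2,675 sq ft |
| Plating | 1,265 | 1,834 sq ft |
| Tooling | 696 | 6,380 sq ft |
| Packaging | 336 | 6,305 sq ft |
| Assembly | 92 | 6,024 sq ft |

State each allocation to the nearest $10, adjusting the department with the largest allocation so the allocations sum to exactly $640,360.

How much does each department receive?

Fabrication: $120,500; Plating: $88,200; Tooling: $159,630; Packaging: $143,770; Assembly: $128,260

Billable hours total 4,029; floor area total 23,218.
Composite weights (25% billable hours + 75% floor area): Fabrication 0.1882; Plating 0.1377; Tooling 0.2493; Packaging 0.2245; Assembly 0.2003.
Proportional shares: Fabrication 120,497.49; Plating 88,200.79; Tooling 159,627.02; Packaging 143,771.23; Assembly 128,263.48.
After rounding ($10): Fabrication $120,500; Plating $88,200; Tooling $159,630; Packaging $143,770; Assembly $128,260. Sum = $640,360.
Sum already equals the total — no adjustment.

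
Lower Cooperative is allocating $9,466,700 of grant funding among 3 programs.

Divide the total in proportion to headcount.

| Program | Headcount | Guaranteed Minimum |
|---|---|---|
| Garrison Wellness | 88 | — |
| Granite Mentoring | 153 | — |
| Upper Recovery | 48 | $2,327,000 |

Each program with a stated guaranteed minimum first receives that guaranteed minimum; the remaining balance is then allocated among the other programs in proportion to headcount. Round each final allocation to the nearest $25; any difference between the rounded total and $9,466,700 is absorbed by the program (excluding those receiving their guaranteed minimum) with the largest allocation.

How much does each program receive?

Guaranteed amounts: Upper Recovery $2,327,000. Remaining pool $7,139,700.
Remaining pool split over remaining headcount 241: Garrison Wellness 2,607,027.39 → $2,607,025; Granite Mentoring 4,532,672.61 → $4,532,675.

Garrison Wellness: $2,607,025 | Granite Mentoring: $4,532,675 | Upper Recovery: $2,327,000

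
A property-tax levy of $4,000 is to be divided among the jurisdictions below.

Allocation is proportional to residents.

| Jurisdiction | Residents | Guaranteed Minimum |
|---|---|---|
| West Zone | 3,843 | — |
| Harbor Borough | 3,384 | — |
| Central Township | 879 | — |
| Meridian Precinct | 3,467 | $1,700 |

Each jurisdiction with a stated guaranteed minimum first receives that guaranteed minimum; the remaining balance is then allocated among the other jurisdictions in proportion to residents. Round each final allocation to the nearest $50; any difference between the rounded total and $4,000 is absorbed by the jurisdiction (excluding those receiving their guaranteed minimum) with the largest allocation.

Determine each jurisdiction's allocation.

West Zone: $1,100 · Harbor Borough: $950 · Central Township: $250 · Meridian Precinct: $1,700

Guaranteed amounts: Meridian Precinct $1,700. Balance $2,300.
Balance split over remaining residents 8,106: West Zone 1,090.41 → $1,100; Harbor Borough 960.18 → $950; Central Township 249.41 → $250.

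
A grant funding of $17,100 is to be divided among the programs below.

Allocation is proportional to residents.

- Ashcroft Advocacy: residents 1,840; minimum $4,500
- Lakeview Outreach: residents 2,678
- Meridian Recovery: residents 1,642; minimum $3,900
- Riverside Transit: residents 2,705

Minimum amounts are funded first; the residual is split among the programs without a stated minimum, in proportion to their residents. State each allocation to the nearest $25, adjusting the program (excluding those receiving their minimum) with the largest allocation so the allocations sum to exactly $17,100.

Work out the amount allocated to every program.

Ashcroft Advocacy: $4,500 | Lakeview Outreach: $4,325 | Meridian Recovery: $3,900 | Riverside Transit: $4,375

Guaranteed amounts: Ashcroft Advocacy $4,500; Meridian Recovery $3,900. Residual $8,700.
Residual split over remaining residents 5,383: Lakeview Outreach 4,328.18 → $4,325; Riverside Transit 4,371.82 → $4,375.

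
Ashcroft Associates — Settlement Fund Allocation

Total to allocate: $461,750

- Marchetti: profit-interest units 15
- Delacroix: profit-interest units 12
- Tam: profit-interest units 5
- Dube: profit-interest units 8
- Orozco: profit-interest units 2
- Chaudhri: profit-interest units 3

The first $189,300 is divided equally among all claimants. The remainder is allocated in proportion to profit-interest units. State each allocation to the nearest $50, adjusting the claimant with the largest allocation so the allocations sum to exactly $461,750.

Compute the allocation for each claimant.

Marchetti: $122,400; Delacroix: $104,200; Tam: $61,800; Dube: $80,000; Orozco: $43,650; Chaudhri: $49,700

$189,300 shared equally gives $31,550 per claimant.
Remainder $272,450 by profit-interest units (total 45): Marchetti 90,816.67 → $90,800; Delacroix 72,653.33 → $72,650; Tam 30,272.22 → $30,250; Dube 48,435.56 → $48,450; Orozco 12,108.89 → $12,100; Chaudhri 18,163.33 → $18,150.
Rounding difference +$50 on remainder applied to Marchetti.
Totals: Marchetti $31,550 + $90,850 = $122,400; Delacroix $31,550 + $72,650 = $104,200; Tam $31,550 + $30,250 = $61,800; Dube $31,550 + $48,450 = $80,000; Orozco $31,550 + $12,100 = $43,650; Chaudhri $31,550 + $18,150 = $49,700.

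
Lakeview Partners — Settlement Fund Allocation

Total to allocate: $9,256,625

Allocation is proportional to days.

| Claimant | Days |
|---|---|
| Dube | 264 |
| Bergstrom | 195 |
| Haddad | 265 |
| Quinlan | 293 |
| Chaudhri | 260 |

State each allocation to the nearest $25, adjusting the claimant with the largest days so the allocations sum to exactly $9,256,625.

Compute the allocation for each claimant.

Dube: $1,913,675 · Bergstrom: $1,413,500 · Haddad: $1,920,925 · Quinlan: $2,123,850 · Chaudhri: $1,884,675

Days total: 1,277.
Raw shares: Dube 264/1,277 × $9,256,625 = 1,913,664.06; Bergstrom 195/1,277 × $9,256,625 = 1,413,501.86; Haddad 265/1,277 × $9,256,625 = 1,920,912.78; Quinlan 293/1,277 × $9,256,625 = 2,123,877.15; Chaudhri 260/1,277 × $9,256,625 = 1,884,669.15.
Rounded to nearest $25: Dube $1,913,675; Bergstrom $1,413,500; Haddad $1,920,925; Quinlan $2,123,875; Chaudhri $1,884,675. Sum = $9,256,650.
Difference $9,256,625 − $9,256,650 = −$25 applied to largest days (Quinlan): Quinlan becomes $2,123,850.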